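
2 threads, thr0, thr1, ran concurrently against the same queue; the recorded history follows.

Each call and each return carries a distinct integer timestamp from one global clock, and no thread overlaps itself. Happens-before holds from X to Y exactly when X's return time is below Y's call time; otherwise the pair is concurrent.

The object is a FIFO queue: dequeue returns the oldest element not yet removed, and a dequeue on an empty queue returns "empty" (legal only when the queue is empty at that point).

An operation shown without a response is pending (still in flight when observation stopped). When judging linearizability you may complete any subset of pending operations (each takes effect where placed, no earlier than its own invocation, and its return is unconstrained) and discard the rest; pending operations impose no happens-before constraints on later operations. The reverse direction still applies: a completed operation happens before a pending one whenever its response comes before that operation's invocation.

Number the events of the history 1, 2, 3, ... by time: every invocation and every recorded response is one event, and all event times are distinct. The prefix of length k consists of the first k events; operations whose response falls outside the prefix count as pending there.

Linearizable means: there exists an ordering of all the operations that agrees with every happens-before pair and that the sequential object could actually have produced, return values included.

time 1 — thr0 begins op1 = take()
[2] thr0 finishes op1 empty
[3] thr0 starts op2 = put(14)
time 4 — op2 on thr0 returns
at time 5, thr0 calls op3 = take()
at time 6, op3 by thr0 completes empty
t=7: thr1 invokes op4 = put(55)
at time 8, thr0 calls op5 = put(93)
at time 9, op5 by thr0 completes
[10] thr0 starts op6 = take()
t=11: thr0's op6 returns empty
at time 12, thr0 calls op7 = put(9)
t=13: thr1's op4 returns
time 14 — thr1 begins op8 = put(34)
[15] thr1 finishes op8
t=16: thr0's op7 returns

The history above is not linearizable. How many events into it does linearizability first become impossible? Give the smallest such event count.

6

one valid order for events 1..5 is op1, op2:
1. op1 take() → empty, leaving queue <>
2. op2 put(14), leaving queue <14>
event 6 — op3's response, time 6 — after it, nothing linearizes
one such order, op1, op2, op3, breaks at step 3 where op3 take() → empty is illegal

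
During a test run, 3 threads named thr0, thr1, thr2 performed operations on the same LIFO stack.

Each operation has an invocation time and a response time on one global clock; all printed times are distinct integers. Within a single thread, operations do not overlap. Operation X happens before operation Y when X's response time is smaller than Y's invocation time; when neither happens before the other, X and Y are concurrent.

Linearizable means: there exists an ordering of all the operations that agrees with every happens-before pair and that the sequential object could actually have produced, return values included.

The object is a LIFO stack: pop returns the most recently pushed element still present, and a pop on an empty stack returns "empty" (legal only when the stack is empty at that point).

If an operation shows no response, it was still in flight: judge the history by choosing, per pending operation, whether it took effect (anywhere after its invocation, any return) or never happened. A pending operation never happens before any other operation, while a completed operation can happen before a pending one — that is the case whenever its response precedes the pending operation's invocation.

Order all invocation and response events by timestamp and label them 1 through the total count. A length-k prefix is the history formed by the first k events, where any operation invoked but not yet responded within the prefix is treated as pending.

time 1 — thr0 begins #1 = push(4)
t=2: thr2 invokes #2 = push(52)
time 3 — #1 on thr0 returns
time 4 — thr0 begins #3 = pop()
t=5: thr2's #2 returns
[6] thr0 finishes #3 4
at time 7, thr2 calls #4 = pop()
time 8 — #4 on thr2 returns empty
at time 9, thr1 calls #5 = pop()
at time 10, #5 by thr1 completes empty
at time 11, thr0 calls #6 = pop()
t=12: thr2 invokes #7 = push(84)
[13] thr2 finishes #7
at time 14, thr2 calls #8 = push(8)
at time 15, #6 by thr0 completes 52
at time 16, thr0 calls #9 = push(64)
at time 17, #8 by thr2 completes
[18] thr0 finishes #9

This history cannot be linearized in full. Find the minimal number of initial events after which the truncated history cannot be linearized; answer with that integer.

8

one valid order for events 1..7 is #1, #3, #2:
1. #1 push(4), leaving stack <4>
2. #3 pop() → 4, leaving stack <>
3. #2 push(52), leaving stack <52>
adding event 8 (#4 responds at 8) leaves no legal real-time order
take #1, #2, #3, #4: step 3 already fails, because #3 pop() → 4 cannot occur there
take #1, #3, #2, #4: step 4 already fails, because #4 pop() → empty cannot occur there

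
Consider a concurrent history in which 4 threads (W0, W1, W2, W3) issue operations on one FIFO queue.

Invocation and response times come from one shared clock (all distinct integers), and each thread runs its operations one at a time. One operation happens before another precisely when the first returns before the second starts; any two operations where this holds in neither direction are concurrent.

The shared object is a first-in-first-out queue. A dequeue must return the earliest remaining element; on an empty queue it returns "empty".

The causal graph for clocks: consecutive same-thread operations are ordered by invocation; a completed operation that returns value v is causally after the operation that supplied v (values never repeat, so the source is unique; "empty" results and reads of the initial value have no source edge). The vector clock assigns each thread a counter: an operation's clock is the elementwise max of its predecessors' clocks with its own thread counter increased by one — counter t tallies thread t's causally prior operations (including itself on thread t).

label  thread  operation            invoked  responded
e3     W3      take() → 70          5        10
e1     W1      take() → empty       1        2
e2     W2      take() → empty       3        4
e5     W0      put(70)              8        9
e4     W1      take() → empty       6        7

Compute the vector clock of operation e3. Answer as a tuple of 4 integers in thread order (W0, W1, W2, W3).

e2 (invocation 3): nothing precedes it; W2's component alone gives (0, 0, 1, 0)
e1 (invocation 1): nothing precedes it; W1's component alone gives (0, 1, 0, 0)
e5 (invocation 8): nothing precedes it; W0's component alone gives (1, 0, 0, 0)
e4, invoked 6, takes VC(e1)=(0, 1, 0, 0) under max, adds 1 for W1 → (0, 2, 0, 0)
e3, invoked 5, takes VC(e5)=(1, 0, 0, 0) under max, adds 1 for W3 → (1, 0, 0, 1)
target: VC(e3) = (1, 0, 0, 1)

(1, 0, 0, 1)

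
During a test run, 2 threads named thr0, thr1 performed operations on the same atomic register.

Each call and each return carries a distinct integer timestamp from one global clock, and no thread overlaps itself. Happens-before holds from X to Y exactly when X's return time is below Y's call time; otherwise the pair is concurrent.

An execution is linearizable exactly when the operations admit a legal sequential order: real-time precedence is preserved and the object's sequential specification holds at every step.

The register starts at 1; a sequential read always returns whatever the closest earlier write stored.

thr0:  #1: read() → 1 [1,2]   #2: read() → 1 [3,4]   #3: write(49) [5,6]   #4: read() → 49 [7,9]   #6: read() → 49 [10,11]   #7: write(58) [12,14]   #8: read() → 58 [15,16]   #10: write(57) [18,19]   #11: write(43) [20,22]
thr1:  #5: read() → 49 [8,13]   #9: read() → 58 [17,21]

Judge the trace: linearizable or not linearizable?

linearizable

witness order: #1, #2, #3, #4, #5, #6, #7, #8, #9, #10, #11
1. #1 read() → 1, leaving value 1
2. #2 read() → 1, leaving value 1
3. #3 write(49), leaving value 49
4. #4 read() → 49, leaving value 49
5. #5 read() → 49, leaving value 49
6. #6 read() → 49, leaving value 49
7. #7 write(58), leaving value 58
8. #8 read() → 58, leaving value 58
9. #9 read() → 58, leaving value 58
10. #10 write(57), leaving value 57
11. #11 write(43), leaving value 43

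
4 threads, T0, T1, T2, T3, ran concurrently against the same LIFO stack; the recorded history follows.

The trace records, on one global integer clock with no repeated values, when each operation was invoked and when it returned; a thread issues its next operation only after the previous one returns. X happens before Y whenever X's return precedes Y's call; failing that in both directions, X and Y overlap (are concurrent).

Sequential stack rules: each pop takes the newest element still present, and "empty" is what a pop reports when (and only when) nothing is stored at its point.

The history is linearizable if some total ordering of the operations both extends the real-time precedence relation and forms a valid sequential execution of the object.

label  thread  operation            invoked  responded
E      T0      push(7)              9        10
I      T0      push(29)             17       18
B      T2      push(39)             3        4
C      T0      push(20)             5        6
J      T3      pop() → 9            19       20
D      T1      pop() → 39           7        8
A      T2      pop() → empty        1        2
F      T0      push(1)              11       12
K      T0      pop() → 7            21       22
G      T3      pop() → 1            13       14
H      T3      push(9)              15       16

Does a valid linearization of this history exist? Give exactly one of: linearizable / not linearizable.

not linearizable

cut after 7 events: linearizable; cut after 8 events (D responds, time 8): not linearizable
a single order respects real time; the 4 completed LIFO stack operations fail replay along it
for example A, B, C, D fails at step 4: D pop() → 39 is not legal there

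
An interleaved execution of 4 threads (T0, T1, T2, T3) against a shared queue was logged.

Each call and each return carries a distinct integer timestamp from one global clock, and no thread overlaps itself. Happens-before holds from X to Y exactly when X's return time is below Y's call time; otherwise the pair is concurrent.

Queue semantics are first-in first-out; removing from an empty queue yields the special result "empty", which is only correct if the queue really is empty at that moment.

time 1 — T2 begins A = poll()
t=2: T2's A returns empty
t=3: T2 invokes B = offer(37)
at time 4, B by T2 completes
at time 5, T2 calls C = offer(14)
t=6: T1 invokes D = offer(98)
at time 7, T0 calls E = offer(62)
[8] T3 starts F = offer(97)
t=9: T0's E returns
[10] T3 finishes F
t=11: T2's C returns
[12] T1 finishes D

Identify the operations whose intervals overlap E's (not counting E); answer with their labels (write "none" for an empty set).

E spans [7,9]: anything still running between times 7 and 9 counts as concurrent
A [1,2]: before
B [3,4]: before
C [5,11]: concurrent
D [6,12]: concurrent
F [8,10]: concurrent

C, D, F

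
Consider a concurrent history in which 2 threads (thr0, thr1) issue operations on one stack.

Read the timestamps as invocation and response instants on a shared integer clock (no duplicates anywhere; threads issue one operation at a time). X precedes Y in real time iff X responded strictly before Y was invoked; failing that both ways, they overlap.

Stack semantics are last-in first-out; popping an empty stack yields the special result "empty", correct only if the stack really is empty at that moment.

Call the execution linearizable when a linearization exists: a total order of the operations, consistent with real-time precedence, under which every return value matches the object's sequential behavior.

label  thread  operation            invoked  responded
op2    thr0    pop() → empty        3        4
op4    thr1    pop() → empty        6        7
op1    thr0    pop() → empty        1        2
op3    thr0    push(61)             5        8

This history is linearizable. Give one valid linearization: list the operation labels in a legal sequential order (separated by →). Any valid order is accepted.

1. op1 pop() → empty, leaving stack <>
2. op2 pop() → empty, leaving stack <>
3. op4 pop() → empty, leaving stack <>
4. op3 push(61), leaving stack <61>

op1 → op2 → op4 → op3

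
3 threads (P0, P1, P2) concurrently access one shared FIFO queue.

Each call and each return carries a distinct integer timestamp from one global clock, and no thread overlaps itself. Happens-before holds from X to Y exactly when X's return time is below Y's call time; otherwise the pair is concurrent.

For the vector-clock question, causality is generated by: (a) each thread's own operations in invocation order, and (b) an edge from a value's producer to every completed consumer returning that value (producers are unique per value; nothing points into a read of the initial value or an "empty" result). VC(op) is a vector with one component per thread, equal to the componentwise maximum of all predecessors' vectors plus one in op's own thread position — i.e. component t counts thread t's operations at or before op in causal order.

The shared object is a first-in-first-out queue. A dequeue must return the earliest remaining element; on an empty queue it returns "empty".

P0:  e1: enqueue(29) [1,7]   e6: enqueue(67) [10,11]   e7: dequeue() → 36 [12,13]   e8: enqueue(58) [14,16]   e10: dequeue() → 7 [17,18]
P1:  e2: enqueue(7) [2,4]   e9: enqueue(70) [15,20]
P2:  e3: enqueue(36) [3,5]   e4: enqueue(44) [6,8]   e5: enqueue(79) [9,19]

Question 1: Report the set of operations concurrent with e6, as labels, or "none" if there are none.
overlap test against e6 [10,11]: concurrent iff the interval meets 10..11
e1 [1,7]: before
e2 [2,4]: before
e3 [3,5]: before
e4 [6,8]: before
e5 [9,19]: concurrent
e7 [12,13]: after
e8 [14,16]: after
e9 [15,20]: after
e10 [17,18]: after

e5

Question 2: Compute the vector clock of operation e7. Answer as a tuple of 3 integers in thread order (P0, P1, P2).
e3 (invocation 3): nothing precedes it; P2's component alone gives (0, 0, 1)
e2 (invocation 2): nothing precedes it; P1's component alone gives (0, 1, 0)
e1 (invocation 1): nothing precedes it; P0's component alone gives (1, 0, 0)
VC(e4, invoked at 6): max of VC(e3)=(0, 0, 1), then +1 on thread P2 → (0, 0, 2)
VC(e9, invoked at 15): max of VC(e2)=(0, 1, 0), then +1 on thread P1 → (0, 2, 0)
VC(e6, invoked at 10): max of VC(e1)=(1, 0, 0), then +1 on thread P0 → (2, 0, 0)
VC(e5, invoked at 9): max of VC(e4)=(0, 0, 2), then +1 on thread P2 → (0, 0, 3)
VC(e7, invoked at 12): max of VC(e3)=(0, 0, 1), VC(e6)=(2, 0, 0), then +1 on thread P0 → (3, 0, 1)
VC(e8, invoked at 14): max of VC(e7)=(3, 0, 1), then +1 on thread P0 → (4, 0, 1)
VC(e10, invoked at 17): max of VC(e2)=(0, 1, 0), VC(e8)=(4, 0, 1), then +1 on thread P0 → (5, 1, 1)
target: VC(e7) = (3, 0, 1)

(3, 0, 1)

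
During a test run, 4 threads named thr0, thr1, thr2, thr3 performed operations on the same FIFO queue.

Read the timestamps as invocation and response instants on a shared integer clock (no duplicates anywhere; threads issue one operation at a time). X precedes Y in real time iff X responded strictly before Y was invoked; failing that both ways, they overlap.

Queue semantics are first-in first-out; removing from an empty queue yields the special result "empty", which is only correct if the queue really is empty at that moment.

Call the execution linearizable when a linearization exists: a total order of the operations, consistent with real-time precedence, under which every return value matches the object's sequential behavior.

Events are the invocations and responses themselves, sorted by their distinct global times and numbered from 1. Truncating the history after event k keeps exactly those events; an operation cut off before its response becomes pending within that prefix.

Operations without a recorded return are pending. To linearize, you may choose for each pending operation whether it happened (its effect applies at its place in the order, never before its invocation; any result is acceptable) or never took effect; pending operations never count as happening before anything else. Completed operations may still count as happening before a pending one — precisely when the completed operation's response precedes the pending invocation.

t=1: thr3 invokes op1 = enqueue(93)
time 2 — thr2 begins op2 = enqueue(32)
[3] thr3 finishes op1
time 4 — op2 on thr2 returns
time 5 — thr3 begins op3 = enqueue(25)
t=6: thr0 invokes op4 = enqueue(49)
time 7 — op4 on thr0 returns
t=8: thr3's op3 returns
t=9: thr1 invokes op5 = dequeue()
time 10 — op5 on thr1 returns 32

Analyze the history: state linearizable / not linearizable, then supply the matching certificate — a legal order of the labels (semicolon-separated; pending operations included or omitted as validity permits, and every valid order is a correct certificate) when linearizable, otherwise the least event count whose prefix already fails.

1. op2 enqueue(32), leaving queue <32>
2. op1 enqueue(93), leaving queue <32,93>
3. op3 enqueue(25), leaving queue <32,93,25>
4. op4 enqueue(49), leaving queue <32,93,25,49>
5. op5 dequeue() → 32, leaving queue <93,25,49>

linearizable — witness: op2; op1; op3; op4; op5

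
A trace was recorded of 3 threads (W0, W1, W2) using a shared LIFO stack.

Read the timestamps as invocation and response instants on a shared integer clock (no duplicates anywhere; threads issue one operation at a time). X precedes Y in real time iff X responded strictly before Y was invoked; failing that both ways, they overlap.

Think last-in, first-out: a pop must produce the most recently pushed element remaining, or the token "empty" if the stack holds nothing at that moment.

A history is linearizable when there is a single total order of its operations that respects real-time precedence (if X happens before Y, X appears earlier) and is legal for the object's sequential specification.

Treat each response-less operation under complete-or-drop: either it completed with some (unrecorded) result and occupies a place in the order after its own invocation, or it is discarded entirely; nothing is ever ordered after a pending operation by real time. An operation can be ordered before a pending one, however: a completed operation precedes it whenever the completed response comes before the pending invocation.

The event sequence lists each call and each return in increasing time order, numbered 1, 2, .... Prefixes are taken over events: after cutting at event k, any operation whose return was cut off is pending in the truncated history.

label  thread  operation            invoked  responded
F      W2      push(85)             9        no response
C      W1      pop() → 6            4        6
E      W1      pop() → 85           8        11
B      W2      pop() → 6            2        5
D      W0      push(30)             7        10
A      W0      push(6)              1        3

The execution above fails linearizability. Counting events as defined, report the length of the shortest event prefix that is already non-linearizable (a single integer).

one valid order for events 1..5 is A, B:
1. A push(6), leaving stack <6>
2. B pop() → 6, leaving stack <>
adding event 6 (C responds at 6) leaves no legal real-time order
e.g. A, B, C: illegal at step 3, since C pop() → 6 cannot apply there
e.g. A, C, B: illegal at step 3, since B pop() → 6 cannot apply there

6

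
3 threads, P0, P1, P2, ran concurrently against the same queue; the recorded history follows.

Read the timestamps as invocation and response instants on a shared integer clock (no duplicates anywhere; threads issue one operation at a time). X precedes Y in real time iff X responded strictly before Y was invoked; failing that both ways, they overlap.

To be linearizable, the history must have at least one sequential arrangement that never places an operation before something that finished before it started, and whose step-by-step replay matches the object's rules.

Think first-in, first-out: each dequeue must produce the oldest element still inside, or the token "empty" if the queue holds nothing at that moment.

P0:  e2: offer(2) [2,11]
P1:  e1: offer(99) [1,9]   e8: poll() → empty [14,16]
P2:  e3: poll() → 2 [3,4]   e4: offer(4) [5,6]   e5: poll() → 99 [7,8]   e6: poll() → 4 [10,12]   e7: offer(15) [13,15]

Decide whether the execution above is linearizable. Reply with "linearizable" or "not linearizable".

linearizable

one valid linearization: e2, e1, e3, e4, e5, e6, e8, e7
1. e2 offer(2), leaving queue <2>
2. e1 offer(99), leaving queue <2,99>
3. e3 poll() → 2, leaving queue <99>
4. e4 offer(4), leaving queue <99,4>
5. e5 poll() → 99, leaving queue <4>
6. e6 poll() → 4, leaving queue <>
7. e8 poll() → empty, leaving queue <>
8. e7 offer(15), leaving queue <15>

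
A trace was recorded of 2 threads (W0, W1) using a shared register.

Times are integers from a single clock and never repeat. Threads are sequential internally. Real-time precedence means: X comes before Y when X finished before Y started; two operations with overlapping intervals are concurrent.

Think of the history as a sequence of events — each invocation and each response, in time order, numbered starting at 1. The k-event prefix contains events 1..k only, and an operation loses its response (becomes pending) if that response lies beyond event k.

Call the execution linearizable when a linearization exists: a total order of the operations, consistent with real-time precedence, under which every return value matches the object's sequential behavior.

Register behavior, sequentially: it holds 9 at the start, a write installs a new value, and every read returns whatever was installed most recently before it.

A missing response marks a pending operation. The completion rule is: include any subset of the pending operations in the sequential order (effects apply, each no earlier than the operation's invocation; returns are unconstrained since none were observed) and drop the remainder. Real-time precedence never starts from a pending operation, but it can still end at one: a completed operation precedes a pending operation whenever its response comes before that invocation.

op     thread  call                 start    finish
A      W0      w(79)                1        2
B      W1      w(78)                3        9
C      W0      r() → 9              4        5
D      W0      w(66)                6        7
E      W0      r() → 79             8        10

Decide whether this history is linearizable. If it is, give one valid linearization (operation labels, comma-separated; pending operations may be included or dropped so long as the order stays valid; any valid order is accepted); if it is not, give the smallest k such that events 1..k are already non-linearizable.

not linearizable — minimal violating prefix: 5 events

prefix check: 1..4 passes, 1..5 fails once C's time-5 response joins
the completed operations (2 total) allow one real-time order; the register replay rejects it
completion choices over the 1 pending operation (B) were checked; none helps
sample order A, C (pending dropped) stalls at step 2 — C r() → 9 has no legal effect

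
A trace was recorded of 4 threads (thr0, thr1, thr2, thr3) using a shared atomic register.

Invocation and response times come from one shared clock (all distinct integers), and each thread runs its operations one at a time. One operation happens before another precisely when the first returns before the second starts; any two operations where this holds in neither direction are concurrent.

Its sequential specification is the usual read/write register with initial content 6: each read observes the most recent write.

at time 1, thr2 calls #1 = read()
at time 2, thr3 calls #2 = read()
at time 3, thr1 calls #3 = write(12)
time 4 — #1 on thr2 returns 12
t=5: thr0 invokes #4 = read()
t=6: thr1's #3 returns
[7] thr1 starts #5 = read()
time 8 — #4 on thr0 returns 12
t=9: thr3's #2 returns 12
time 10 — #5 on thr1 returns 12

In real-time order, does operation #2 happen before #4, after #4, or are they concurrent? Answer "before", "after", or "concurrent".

concurrent

#2 spans [2,9], #4 spans [5,8]
the intervals overlap in both directions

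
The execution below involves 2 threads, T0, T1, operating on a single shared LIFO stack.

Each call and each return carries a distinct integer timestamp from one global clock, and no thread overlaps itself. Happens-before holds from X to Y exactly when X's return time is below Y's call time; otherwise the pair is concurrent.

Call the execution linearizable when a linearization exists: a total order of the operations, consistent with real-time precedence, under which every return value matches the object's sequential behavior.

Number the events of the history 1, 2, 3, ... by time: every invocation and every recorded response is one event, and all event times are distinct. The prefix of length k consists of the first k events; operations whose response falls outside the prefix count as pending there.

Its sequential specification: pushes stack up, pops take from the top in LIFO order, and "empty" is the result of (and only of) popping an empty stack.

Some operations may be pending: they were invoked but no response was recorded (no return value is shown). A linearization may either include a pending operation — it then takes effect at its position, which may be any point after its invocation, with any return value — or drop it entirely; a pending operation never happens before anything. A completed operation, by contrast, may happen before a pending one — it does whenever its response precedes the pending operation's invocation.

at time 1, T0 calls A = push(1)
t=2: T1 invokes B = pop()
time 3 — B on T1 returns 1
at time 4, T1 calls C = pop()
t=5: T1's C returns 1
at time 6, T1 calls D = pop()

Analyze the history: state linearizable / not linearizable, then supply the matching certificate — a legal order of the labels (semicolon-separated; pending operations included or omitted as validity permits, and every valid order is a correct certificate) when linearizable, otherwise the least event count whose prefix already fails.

already the first 5 events (up to C's response at time 5) admit no linearization; the first 4 still do
exactly one order of the 2 completed ops respects real time; the LIFO stack replay fails
no escape via the 1 pending operation (A): every completion choice fails
take B, C (pending dropped): step 1 already fails, because B pop() → 1 cannot occur there

not linearizable — minimal violating prefix: 5 events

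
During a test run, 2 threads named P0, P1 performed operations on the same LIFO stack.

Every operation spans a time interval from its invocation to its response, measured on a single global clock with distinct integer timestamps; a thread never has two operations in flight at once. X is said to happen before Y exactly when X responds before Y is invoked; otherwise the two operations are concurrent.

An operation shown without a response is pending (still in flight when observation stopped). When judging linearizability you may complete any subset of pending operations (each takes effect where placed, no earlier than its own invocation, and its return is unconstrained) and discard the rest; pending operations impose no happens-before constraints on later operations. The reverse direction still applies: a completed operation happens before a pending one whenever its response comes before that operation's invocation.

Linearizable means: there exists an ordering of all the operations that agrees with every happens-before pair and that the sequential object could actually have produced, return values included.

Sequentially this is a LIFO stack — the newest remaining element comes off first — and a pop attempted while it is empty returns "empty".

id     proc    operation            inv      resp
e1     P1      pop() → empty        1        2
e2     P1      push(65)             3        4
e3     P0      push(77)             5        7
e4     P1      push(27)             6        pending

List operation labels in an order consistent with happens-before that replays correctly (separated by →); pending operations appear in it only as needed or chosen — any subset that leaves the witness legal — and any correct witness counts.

e1 → e2 → e3

1. e1 pop() → empty, leaving stack <>
2. e2 push(65), leaving stack <65>
3. e3 push(77), leaving stack <65,77>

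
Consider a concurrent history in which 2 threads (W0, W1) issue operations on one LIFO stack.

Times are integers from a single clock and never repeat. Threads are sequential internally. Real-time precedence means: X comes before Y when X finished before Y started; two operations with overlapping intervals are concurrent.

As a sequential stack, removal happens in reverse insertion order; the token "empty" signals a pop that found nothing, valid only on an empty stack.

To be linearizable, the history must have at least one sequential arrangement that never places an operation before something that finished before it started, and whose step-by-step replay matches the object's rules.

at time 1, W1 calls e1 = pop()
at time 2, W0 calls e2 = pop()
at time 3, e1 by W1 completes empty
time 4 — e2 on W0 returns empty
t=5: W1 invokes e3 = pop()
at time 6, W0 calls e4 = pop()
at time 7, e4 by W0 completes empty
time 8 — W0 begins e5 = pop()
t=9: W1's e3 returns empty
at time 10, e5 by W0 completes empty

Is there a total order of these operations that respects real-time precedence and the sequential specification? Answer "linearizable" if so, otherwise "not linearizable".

witness order: e1, e2, e3, e4, e5
step 1: e1 pop() → empty — stack <>
step 2: e2 pop() → empty — stack <>
step 3: e3 pop() → empty — stack <>
step 4: e4 pop() → empty — stack <>
step 5: e5 pop() → empty — stack <>

linearizable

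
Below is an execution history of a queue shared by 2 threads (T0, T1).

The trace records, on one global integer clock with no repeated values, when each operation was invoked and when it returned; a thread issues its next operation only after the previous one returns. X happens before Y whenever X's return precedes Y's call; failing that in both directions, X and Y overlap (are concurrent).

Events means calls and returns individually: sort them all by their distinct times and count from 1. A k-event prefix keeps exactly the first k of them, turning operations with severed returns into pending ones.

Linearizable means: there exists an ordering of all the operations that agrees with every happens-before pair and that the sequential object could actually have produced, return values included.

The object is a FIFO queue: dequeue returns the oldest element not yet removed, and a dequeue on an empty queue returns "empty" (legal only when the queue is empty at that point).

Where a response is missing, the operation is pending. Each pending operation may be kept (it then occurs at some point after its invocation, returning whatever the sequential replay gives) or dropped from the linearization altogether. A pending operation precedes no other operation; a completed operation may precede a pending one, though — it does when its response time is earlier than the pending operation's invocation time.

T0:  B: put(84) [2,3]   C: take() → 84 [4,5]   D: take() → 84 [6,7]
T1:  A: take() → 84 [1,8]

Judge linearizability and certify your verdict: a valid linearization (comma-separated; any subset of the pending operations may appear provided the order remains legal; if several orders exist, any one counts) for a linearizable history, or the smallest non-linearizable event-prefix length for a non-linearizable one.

cut after 6 events: linearizable; cut after 7 events (D responds, time 7): not linearizable
exactly one order of the 3 completed ops respects real time; the queue replay fails
every completion of the 1 pending operation (A) was checked; none linearizes
take B, C, D (pending dropped): step 3 already fails, because D take() → 84 cannot occur there

not linearizable — minimal violating prefix: 7 events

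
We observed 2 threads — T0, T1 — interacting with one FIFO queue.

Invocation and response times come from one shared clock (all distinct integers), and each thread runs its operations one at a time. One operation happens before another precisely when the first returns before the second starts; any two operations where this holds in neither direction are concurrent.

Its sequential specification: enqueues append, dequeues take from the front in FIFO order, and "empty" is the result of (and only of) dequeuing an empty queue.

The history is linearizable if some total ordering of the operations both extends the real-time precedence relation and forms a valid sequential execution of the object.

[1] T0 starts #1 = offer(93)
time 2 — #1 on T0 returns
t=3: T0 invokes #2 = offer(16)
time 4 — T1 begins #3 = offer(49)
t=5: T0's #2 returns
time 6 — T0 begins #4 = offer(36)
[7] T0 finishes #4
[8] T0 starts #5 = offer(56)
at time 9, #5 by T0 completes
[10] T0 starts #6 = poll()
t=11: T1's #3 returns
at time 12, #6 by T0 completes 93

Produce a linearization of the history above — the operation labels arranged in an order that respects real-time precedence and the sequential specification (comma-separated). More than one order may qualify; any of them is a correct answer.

step 1: #1 offer(93) — queue <93>
step 2: #2 offer(16) — queue <93,16>
step 3: #3 offer(49) — queue <93,16,49>
step 4: #4 offer(36) — queue <93,16,49,36>
step 5: #5 offer(56) — queue <93,16,49,36,56>
step 6: #6 poll() → 93 — queue <16,49,36,56>

#1, #2, #3, #4, #5, #6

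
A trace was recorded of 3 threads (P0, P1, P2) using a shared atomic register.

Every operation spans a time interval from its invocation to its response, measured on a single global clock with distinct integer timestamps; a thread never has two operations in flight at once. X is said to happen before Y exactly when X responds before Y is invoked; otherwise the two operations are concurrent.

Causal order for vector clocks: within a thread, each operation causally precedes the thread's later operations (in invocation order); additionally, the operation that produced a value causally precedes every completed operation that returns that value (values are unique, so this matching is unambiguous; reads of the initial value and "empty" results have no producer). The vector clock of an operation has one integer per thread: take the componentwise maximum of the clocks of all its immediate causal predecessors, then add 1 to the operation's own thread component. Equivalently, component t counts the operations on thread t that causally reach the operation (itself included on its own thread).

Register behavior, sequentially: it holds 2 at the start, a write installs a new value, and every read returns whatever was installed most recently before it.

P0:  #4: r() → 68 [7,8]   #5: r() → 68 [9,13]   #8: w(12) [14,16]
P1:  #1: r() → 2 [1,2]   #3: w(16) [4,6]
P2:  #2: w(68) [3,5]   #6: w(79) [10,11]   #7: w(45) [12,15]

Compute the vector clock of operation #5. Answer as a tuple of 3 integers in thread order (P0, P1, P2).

#2, invoked 3, has no incoming edges; only P2's bump applies → (0, 0, 1)
#1, invoked 1, has no incoming edges; only P1's bump applies → (0, 1, 0)
VC(#6, invoked at 10): max of VC(#2)=(0, 0, 1), then +1 on thread P2 → (0, 0, 2)
VC(#3, invoked at 4): max of VC(#1)=(0, 1, 0), then +1 on thread P1 → (0, 2, 0)
VC(#4, invoked at 7): max of VC(#2)=(0, 0, 1), then +1 on thread P0 → (1, 0, 1)
VC(#7, invoked at 12): max of VC(#6)=(0, 0, 2), then +1 on thread P2 → (0, 0, 3)
VC(#5, invoked at 9): max of VC(#2)=(0, 0, 1), VC(#4)=(1, 0, 1), then +1 on thread P0 → (2, 0, 1)
VC(#8, invoked at 14): max of VC(#5)=(2, 0, 1), then +1 on thread P0 → (3, 0, 1)
target: VC(#5) = (2, 0, 1)

(2, 0, 1)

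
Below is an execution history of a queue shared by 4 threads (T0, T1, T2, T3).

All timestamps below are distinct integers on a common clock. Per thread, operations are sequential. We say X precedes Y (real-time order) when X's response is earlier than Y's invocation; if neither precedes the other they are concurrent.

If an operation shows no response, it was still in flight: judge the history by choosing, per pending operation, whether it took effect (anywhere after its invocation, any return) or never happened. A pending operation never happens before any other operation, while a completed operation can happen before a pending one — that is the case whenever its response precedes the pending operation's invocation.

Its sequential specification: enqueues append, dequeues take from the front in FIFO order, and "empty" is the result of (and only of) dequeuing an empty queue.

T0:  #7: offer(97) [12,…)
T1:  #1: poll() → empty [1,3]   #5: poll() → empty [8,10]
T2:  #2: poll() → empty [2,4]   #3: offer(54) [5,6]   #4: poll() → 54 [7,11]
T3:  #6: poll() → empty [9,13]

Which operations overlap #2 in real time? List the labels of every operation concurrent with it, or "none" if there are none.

overlap test against #2 [2,4]: concurrent iff the interval meets 2..4
#1 [1,3]: concurrent
#3 [5,6]: after
#4 [7,11]: after
#5 [8,10]: after
#6 [9,13]: after
#7 [12,…): after

#1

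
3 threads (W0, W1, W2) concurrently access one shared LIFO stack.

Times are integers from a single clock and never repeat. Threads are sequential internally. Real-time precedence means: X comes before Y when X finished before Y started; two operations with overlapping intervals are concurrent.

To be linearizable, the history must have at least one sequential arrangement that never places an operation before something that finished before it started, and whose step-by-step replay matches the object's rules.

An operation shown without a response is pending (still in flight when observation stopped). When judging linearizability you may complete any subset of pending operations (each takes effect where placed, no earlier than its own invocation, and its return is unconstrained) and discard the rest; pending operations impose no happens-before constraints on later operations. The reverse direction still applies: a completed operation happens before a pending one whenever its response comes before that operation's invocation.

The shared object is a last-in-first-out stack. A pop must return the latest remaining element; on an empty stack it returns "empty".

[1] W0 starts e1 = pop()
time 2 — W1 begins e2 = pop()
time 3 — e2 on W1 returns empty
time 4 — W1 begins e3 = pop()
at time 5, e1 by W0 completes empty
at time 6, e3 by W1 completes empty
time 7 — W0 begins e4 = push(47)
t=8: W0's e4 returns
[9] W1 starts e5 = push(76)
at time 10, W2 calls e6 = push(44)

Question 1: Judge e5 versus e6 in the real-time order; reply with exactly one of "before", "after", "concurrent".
Answer: concurrent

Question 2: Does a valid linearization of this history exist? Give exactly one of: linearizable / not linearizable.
linearizable

one valid linearization: e1, e2, e3, e4
after step 1 (e1 pop() → empty): stack <>
after step 2 (e2 pop() → empty): stack <>
after step 3 (e3 pop() → empty): stack <>
after step 4 (e4 push(47)): stack <47>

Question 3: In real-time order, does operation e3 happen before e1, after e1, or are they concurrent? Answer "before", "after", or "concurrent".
Answer: concurrent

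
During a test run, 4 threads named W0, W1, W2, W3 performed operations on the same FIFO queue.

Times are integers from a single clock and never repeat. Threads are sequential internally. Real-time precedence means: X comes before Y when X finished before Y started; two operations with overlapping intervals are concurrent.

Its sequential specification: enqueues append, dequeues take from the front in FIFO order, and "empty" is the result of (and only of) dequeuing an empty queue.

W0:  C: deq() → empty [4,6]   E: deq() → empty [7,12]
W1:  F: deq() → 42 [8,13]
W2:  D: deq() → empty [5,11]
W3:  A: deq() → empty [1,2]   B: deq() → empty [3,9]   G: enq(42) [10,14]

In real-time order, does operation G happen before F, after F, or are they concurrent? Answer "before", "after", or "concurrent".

concurrent

G spans [10,14], F spans [8,13]
the intervals overlap in both directions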